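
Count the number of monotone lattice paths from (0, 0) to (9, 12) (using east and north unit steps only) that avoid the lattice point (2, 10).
Number of paths = 291554

Total paths from (0, 0) to (9, 12): C(21, 9) = 293930. Paths through (2, 10): (paths (0, 0) → (2, 10)) × (paths (2, 10) → (9, 12)) = C(12, 2) · C(9, 7) = 66 · 36 = 2376. Avoidance count = 293930 − 2376 = 291554.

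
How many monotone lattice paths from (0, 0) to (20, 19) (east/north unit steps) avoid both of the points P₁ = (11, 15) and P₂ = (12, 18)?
Number of paths = 62898762745

Inclusion–exclusion. Total paths: C(39, 20) = 68923264410. Through P₁: C(26, 11)·C(13, 9) = 5524204400. Through P₂: C(30, 12)·C(9, 8) = 778439025. Since P₁ is strictly southwest of P₂, a monotone path through both must visit P₁ then P₂; paths through both = C(26, 11)·C(4, 1)·C(9, 8) = 278141760. Avoid both = 68923264410 − 5524204400 − 778439025 + 278141760 = 62898762745.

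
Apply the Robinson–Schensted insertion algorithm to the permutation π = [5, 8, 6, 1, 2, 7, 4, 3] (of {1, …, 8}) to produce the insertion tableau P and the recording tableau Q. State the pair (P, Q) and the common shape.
P = [1, 2, 3] / [4, 6, 7] / [5] / [8];  Q = [1, 2, 6] / [3, 5, 7] / [4] / [8];  common shape = (3, 3, 1, 1)

Row-insert the values π_1, π_2, … into P one at a time, bumping the leftmost entry strictly greater than the inserted value down to the next row. The recording tableau Q records, in position (i, j), the step at which that cell was added to P.
  Insert 5 (step 1): P = [5];  Q = [1]
  Insert 8 (step 2): P = [5, 8];  Q = [1, 2]
  Insert 6 (step 3): P = [5, 6] / [8];  Q = [1, 2] / [3]
  Insert 1 (step 4): P = [1, 6] / [5] / [8];  Q = [1, 2] / [3] / [4]
  Insert 2 (step 5): P = [1, 2] / [5, 6] / [8];  Q = [1, 2] / [3, 5] / [4]
  Insert 7 (step 6): P = [1, 2, 7] / [5, 6] / [8];  Q = [1, 2, 6] / [3, 5] / [4]
  Insert 4 (step 7): P = [1, 2, 4] / [5, 6, 7] / [8];  Q = [1, 2, 6] / [3, 5, 7] / [4]
  Insert 3 (step 8): P = [1, 2, 3] / [4, 6, 7] / [5] / [8];  Q = [1, 2, 6] / [3, 5, 7] / [4] / [8]
Final shape: (3, 3, 1, 1).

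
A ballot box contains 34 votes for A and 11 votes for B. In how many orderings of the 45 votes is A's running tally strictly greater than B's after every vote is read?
Strict-lead orderings = 5188082354

Total orderings of the 45 votes with 34 for A: C(45, 34) = 10150595910. By the Bertrand ballot formula (Cycle Lemma / reflection principle), the number of orderings in which A is strictly ahead of B throughout is (p − q)/(p + q) · C(p + q, p) = (34 − 11)/(34 + 11) · 10150595910 = 5188082354.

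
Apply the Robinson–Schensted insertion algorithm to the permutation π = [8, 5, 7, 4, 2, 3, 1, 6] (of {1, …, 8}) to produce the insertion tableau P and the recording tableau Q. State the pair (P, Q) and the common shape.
P = [1, 3, 6] / [2, 7] / [4] / [5] / [8];  Q = [1, 3, 8] / [2, 6] / [4] / [5] / [7];  common shape = (3, 2, 1, 1, 1)

Row-insert the values π_1, π_2, … into P one at a time, bumping the leftmost entry strictly greater than the inserted value down to the next row. The recording tableau Q records, in position (i, j), the step at which that cell was added to P.
  Insert 8 (step 1): P = [8];  Q = [1]
  Insert 5 (step 2): P = [5] / [8];  Q = [1] / [2]
  Insert 7 (step 3): P = [5, 7] / [8];  Q = [1, 3] / [2]
  Insert 4 (step 4): P = [4, 7] / [5] / [8];  Q = [1, 3] / [2] / [4]
  Insert 2 (step 5): P = [2, 7] / [4] / [5] / [8];  Q = [1, 3] / [2] / [4] / [5]
  Insert 3 (step 6): P = [2, 3] / [4, 7] / [5] / [8];  Q = [1, 3] / [2, 6] / [4] / [5]
  Insert 1 (step 7): P = [1, 3] / [2, 7] / [4] / [5] / [8];  Q = [1, 3] / [2, 6] / [4] / [5] / [7]
  Insert 6 (step 8): P = [1, 3, 6] / [2, 7] / [4] / [5] / [8];  Q = [1, 3, 8] / [2, 6] / [4] / [5] / [7]
Final shape: (3, 2, 1, 1, 1).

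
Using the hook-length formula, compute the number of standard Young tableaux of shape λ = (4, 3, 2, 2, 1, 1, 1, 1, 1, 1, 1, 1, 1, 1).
# SYT of shape (4, 3, 2, 2, 1, 1, 1, 1, 1, 1, 1, 1, 1, 1) = 2457840

Hook-length formula: f^λ = n! / Π hook(c), product over all cells c of the Young diagram. For λ = (4, 3, 2, 2, 1, 1, 1, 1, 1, 1, 1, 1, 1, 1), n = 21 boxes. Hook lengths by row (left-to-right, top-to-bottom): [17, 6, 3, 1]; [15, 4, 1]; [13, 2]; [12, 1]; [10]; [9]; [8]; [7]; [6]; [5]; [4]; [3]; [2]; [1]. Product of hooks = 20786927616000. So f^λ = 21! / 20786927616000 = 51090942171709440000 / 20786927616000 = 2457840.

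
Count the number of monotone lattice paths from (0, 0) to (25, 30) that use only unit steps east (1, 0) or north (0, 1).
Number of paths = 3085851035479212

A monotone lattice path from (0, 0) to (25, 30) consists of 25 east steps and 30 north steps in some order, so it is determined by which 25 of the 55 steps are east. The count is C(55, 25) = 3085851035479212.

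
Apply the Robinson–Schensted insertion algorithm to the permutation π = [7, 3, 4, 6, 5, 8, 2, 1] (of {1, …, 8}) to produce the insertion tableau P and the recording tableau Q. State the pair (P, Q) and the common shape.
P = [1, 4, 5, 8] / [2] / [3] / [6] / [7];  Q = [1, 3, 4, 6] / [2] / [5] / [7] / [8];  common shape = (4, 1, 1, 1, 1)

Row-insert the values π_1, π_2, … into P one at a time, bumping the leftmost entry strictly greater than the inserted value down to the next row. The recording tableau Q records, in position (i, j), the step at which that cell was added to P.
  Insert 7 (step 1): P = [7];  Q = [1]
  Insert 3 (step 2): P = [3] / [7];  Q = [1] / [2]
  Insert 4 (step 3): P = [3, 4] / [7];  Q = [1, 3] / [2]
  Insert 6 (step 4): P = [3, 4, 6] / [7];  Q = [1, 3, 4] / [2]
  Insert 5 (step 5): P = [3, 4, 5] / [6] / [7];  Q = [1, 3, 4] / [2] / [5]
  Insert 8 (step 6): P = [3, 4, 5, 8] / [6] / [7];  Q = [1, 3, 4, 6] / [2] / [5]
  Insert 2 (step 7): P = [2, 4, 5, 8] / [3] / [6] / [7];  Q = [1, 3, 4, 6] / [2] / [5] / [7]
  Insert 1 (step 8): P = [1, 4, 5, 8] / [2] / [3] / [6] / [7];  Q = [1, 3, 4, 6] / [2] / [5] / [7] / [8]
Final shape: (4, 1, 1, 1, 1).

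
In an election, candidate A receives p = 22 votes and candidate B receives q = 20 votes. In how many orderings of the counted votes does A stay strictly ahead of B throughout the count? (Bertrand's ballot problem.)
Strict-lead orderings = 24466267020

Total orderings of the 42 votes with 22 for A: C(42, 22) = 513791607420. By the Bertrand ballot formula (Cycle Lemma / reflection principle), the number of orderings in which A is strictly ahead of B throughout is (p − q)/(p + q) · C(p + q, p) = (22 − 20)/(22 + 20) · 513791607420 = 24466267020.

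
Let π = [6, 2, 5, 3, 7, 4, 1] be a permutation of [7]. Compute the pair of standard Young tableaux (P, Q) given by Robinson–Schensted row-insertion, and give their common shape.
P = [1, 3, 4] / [2, 7] / [5] / [6];  Q = [1, 3, 5] / [2, 6] / [4] / [7];  common shape = (3, 2, 1, 1)

Row-insert the values π_1, π_2, … into P one at a time, bumping the leftmost entry strictly greater than the inserted value down to the next row. The recording tableau Q records, in position (i, j), the step at which that cell was added to P.
  Insert 6 (step 1): P = [6];  Q = [1]
  Insert 2 (step 2): P = [2] / [6];  Q = [1] / [2]
  Insert 5 (step 3): P = [2, 5] / [6];  Q = [1, 3] / [2]
  Insert 3 (step 4): P = [2, 3] / [5] / [6];  Q = [1, 3] / [2] / [4]
  Insert 7 (step 5): P = [2, 3, 7] / [5] / [6];  Q = [1, 3, 5] / [2] / [4]
  Insert 4 (step 6): P = [2, 3, 4] / [5, 7] / [6];  Q = [1, 3, 5] / [2, 6] / [4]
  Insert 1 (step 7): P = [1, 3, 4] / [2, 7] / [5] / [6];  Q = [1, 3, 5] / [2, 6] / [4] / [7]
Final shape: (3, 2, 1, 1).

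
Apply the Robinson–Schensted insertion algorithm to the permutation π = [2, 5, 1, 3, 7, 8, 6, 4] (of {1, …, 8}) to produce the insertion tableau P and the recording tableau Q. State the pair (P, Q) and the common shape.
P = [1, 3, 4, 8] / [2, 5, 6] / [7];  Q = [1, 2, 5, 6] / [3, 4, 7] / [8];  common shape = (4, 3, 1)

Row-insert the values π_1, π_2, … into P one at a time, bumping the leftmost entry strictly greater than the inserted value down to the next row. The recording tableau Q records, in position (i, j), the step at which that cell was added to P.
  Insert 2 (step 1): P = [2];  Q = [1]
  Insert 5 (step 2): P = [2, 5];  Q = [1, 2]
  Insert 1 (step 3): P = [1, 5] / [2];  Q = [1, 2] / [3]
  Insert 3 (step 4): P = [1, 3] / [2, 5];  Q = [1, 2] / [3, 4]
  Insert 7 (step 5): P = [1, 3, 7] / [2, 5];  Q = [1, 2, 5] / [3, 4]
  Insert 8 (step 6): P = [1, 3, 7, 8] / [2, 5];  Q = [1, 2, 5, 6] / [3, 4]
  Insert 6 (step 7): P = [1, 3, 6, 8] / [2, 5, 7];  Q = [1, 2, 5, 6] / [3, 4, 7]
  Insert 4 (step 8): P = [1, 3, 4, 8] / [2, 5, 6] / [7];  Q = [1, 2, 5, 6] / [3, 4, 7] / [8]
Final shape: (4, 3, 1).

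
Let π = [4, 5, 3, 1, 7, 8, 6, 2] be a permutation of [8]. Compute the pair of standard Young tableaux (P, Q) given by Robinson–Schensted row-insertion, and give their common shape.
P = [1, 2, 6, 8] / [3, 5] / [4, 7];  Q = [1, 2, 5, 6] / [3, 7] / [4, 8];  common shape = (4, 2, 2)

Row-insert the values π_1, π_2, … into P one at a time, bumping the leftmost entry strictly greater than the inserted value down to the next row. The recording tableau Q records, in position (i, j), the step at which that cell was added to P.
  Insert 4 (step 1): P = [4];  Q = [1]
  Insert 5 (step 2): P = [4, 5];  Q = [1, 2]
  Insert 3 (step 3): P = [3, 5] / [4];  Q = [1, 2] / [3]
  Insert 1 (step 4): P = [1, 5] / [3] / [4];  Q = [1, 2] / [3] / [4]
  Insert 7 (step 5): P = [1, 5, 7] / [3] / [4];  Q = [1, 2, 5] / [3] / [4]
  Insert 8 (step 6): P = [1, 5, 7, 8] / [3] / [4];  Q = [1, 2, 5, 6] / [3] / [4]
  Insert 6 (step 7): P = [1, 5, 6, 8] / [3, 7] / [4];  Q = [1, 2, 5, 6] / [3, 7] / [4]
  Insert 2 (step 8): P = [1, 2, 6, 8] / [3, 5] / [4, 7];  Q = [1, 2, 5, 6] / [3, 7] / [4, 8]
Final shape: (4, 2, 2).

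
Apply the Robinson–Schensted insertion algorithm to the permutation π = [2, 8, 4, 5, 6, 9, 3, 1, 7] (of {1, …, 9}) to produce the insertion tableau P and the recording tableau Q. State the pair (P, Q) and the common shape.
P = [1, 3, 5, 6, 7] / [2, 9] / [4] / [8];  Q = [1, 2, 4, 5, 6] / [3, 9] / [7] / [8];  common shape = (5, 2, 1, 1)

Row-insert the values π_1, π_2, … into P one at a time, bumping the leftmost entry strictly greater than the inserted value down to the next row. The recording tableau Q records, in position (i, j), the step at which that cell was added to P.
  Insert 2 (step 1): P = [2];  Q = [1]
  Insert 8 (step 2): P = [2, 8];  Q = [1, 2]
  Insert 4 (step 3): P = [2, 4] / [8];  Q = [1, 2] / [3]
  Insert 5 (step 4): P = [2, 4, 5] / [8];  Q = [1, 2, 4] / [3]
  Insert 6 (step 5): P = [2, 4, 5, 6] / [8];  Q = [1, 2, 4, 5] / [3]
  Insert 9 (step 6): P = [2, 4, 5, 6, 9] / [8];  Q = [1, 2, 4, 5, 6] / [3]
  Insert 3 (step 7): P = [2, 3, 5, 6, 9] / [4] / [8];  Q = [1, 2, 4, 5, 6] / [3] / [7]
  Insert 1 (step 8): P = [1, 3, 5, 6, 9] / [2] / [4] / [8];  Q = [1, 2, 4, 5, 6] / [3] / [7] / [8]
  Insert 7 (step 9): P = [1, 3, 5, 6, 7] / [2, 9] / [4] / [8];  Q = [1, 2, 4, 5, 6] / [3, 9] / [7] / [8]
Final shape: (5, 2, 1, 1).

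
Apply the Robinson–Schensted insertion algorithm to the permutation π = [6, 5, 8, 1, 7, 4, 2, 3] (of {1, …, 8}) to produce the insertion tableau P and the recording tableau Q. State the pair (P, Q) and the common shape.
P = [1, 2, 3] / [4, 7] / [5, 8] / [6];  Q = [1, 3, 8] / [2, 5] / [4, 6] / [7];  common shape = (3, 2, 2, 1)

Row-insert the values π_1, π_2, … into P one at a time, bumping the leftmost entry strictly greater than the inserted value down to the next row. The recording tableau Q records, in position (i, j), the step at which that cell was added to P.
  Insert 6 (step 1): P = [6];  Q = [1]
  Insert 5 (step 2): P = [5] / [6];  Q = [1] / [2]
  Insert 8 (step 3): P = [5, 8] / [6];  Q = [1, 3] / [2]
  Insert 1 (step 4): P = [1, 8] / [5] / [6];  Q = [1, 3] / [2] / [4]
  Insert 7 (step 5): P = [1, 7] / [5, 8] / [6];  Q = [1, 3] / [2, 5] / [4]
  Insert 4 (step 6): P = [1, 4] / [5, 7] / [6, 8];  Q = [1, 3] / [2, 5] / [4, 6]
  Insert 2 (step 7): P = [1, 2] / [4, 7] / [5, 8] / [6];  Q = [1, 3] / [2, 5] / [4, 6] / [7]
  Insert 3 (step 8): P = [1, 2, 3] / [4, 7] / [5, 8] / [6];  Q = [1, 3, 8] / [2, 5] / [4, 6] / [7]
Final shape: (3, 2, 2, 1).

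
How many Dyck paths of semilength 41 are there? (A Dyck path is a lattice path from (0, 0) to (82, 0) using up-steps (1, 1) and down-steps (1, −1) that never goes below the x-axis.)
C_41 = 10113918591637898134020

These Dyck paths are counted by the Catalan number C_n = (1/(n + 1)) · C(2n, n). For n = 41: C_41 = (1/42) · C(82, 41) = 424784580848791721628840/42 = 10113918591637898134020.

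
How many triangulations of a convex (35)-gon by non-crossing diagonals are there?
C_33 = 212336130412243110

These polygon triangulations are counted by the Catalan number C_n = (1/(n + 1)) · C(2n, n). For n = 33: C_33 = (1/34) · C(66, 33) = 7219428434016265740/34 = 212336130412243110.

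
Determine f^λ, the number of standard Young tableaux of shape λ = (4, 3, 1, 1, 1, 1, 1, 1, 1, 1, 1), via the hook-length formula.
# SYT of shape (4, 3, 1, 1, 1, 1, 1, 1, 1, 1, 1) = 14300

Hook-length formula: f^λ = n! / Π hook(c), product over all cells c of the Young diagram. For λ = (4, 3, 1, 1, 1, 1, 1, 1, 1, 1, 1), n = 16 boxes. Hook lengths by row (left-to-right, top-to-bottom): [14, 4, 3, 1]; [12, 2, 1]; [9]; [8]; [7]; [6]; [5]; [4]; [3]; [2]; [1]. Product of hooks = 1463132160. So f^λ = 16! / 1463132160 = 20922789888000 / 1463132160 = 14300.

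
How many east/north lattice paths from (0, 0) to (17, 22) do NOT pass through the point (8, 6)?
Number of paths = 44886063885

Total paths from (0, 0) to (17, 22): C(39, 17) = 51021117810. Paths through (8, 6): (paths (0, 0) → (8, 6)) × (paths (8, 6) → (17, 22)) = C(14, 8) · C(25, 9) = 3003 · 2042975 = 6135053925. Avoidance count = 51021117810 − 6135053925 = 44886063885.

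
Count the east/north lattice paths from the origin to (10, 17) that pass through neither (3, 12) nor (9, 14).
Number of paths = 4858125

Inclusion–exclusion. Total paths: C(27, 10) = 8436285. Through P₁: C(15, 3)·C(12, 7) = 360360. Through P₂: C(23, 9)·C(4, 1) = 3268760. Since P₁ is strictly southwest of P₂, a monotone path through both must visit P₁ then P₂; paths through both = C(15, 3)·C(8, 6)·C(4, 1) = 50960. Avoid both = 8436285 − 360360 − 3268760 + 50960 = 4858125.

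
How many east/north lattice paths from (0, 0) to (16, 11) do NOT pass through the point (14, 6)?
Number of paths = 12223935

Total paths from (0, 0) to (16, 11): C(27, 16) = 13037895. Paths through (14, 6): (paths (0, 0) → (14, 6)) × (paths (14, 6) → (16, 11)) = C(20, 14) · C(7, 2) = 38760 · 21 = 813960. Avoidance count = 13037895 − 813960 = 12223935.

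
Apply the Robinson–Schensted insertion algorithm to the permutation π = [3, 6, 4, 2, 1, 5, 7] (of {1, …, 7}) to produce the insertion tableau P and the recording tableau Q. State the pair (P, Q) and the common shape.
P = [1, 4, 5, 7] / [2] / [3] / [6];  Q = [1, 2, 6, 7] / [3] / [4] / [5];  common shape = (4, 1, 1, 1)

Row-insert the values π_1, π_2, … into P one at a time, bumping the leftmost entry strictly greater than the inserted value down to the next row. The recording tableau Q records, in position (i, j), the step at which that cell was added to P.
  Insert 3 (step 1): P = [3];  Q = [1]
  Insert 6 (step 2): P = [3, 6];  Q = [1, 2]
  Insert 4 (step 3): P = [3, 4] / [6];  Q = [1, 2] / [3]
  Insert 2 (step 4): P = [2, 4] / [3] / [6];  Q = [1, 2] / [3] / [4]
  Insert 1 (step 5): P = [1, 4] / [2] / [3] / [6];  Q = [1, 2] / [3] / [4] / [5]
  Insert 5 (step 6): P = [1, 4, 5] / [2] / [3] / [6];  Q = [1, 2, 6] / [3] / [4] / [5]
  Insert 7 (step 7): P = [1, 4, 5, 7] / [2] / [3] / [6];  Q = [1, 2, 6, 7] / [3] / [4] / [5]
Final shape: (4, 1, 1, 1).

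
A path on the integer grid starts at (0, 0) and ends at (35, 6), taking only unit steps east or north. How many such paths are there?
Number of paths = 4496388

A monotone lattice path from (0, 0) to (35, 6) consists of 35 east steps and 6 north steps in some order, so it is determined by which 35 of the 41 steps are east. The count is C(41, 35) = 4496388.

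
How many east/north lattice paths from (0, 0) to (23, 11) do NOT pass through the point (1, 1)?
Number of paths = 157073280

Total paths from (0, 0) to (23, 11): C(34, 23) = 286097760. Paths through (1, 1): (paths (0, 0) → (1, 1)) × (paths (1, 1) → (23, 11)) = C(2, 1) · C(32, 22) = 2 · 64512240 = 129024480. Avoidance count = 286097760 − 129024480 = 157073280.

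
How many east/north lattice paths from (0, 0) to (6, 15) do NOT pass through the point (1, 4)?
Number of paths = 32424

Total paths from (0, 0) to (6, 15): C(21, 6) = 54264. Paths through (1, 4): (paths (0, 0) → (1, 4)) × (paths (1, 4) → (6, 15)) = C(5, 1) · C(16, 5) = 5 · 4368 = 21840. Avoidance count = 54264 − 21840 = 32424.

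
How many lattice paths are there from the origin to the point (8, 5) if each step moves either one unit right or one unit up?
Number of paths = 1287

A monotone lattice path from (0, 0) to (8, 5) consists of 8 east steps and 5 north steps in some order, so it is determined by which 8 of the 13 steps are east. The count is C(13, 8) = 1287.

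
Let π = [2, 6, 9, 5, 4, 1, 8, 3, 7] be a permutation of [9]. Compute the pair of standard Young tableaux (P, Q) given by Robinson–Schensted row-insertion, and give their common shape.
P = [1, 3, 7] / [2, 4, 8] / [5, 9] / [6];  Q = [1, 2, 3] / [4, 7, 9] / [5, 8] / [6];  common shape = (3, 3, 2, 1)

Row-insert the values π_1, π_2, … into P one at a time, bumping the leftmost entry strictly greater than the inserted value down to the next row. The recording tableau Q records, in position (i, j), the step at which that cell was added to P.
  Insert 2 (step 1): P = [2];  Q = [1]
  Insert 6 (step 2): P = [2, 6];  Q = [1, 2]
  Insert 9 (step 3): P = [2, 6, 9];  Q = [1, 2, 3]
  Insert 5 (step 4): P = [2, 5, 9] / [6];  Q = [1, 2, 3] / [4]
  Insert 4 (step 5): P = [2, 4, 9] / [5] / [6];  Q = [1, 2, 3] / [4] / [5]
  Insert 1 (step 6): P = [1, 4, 9] / [2] / [5] / [6];  Q = [1, 2, 3] / [4] / [5] / [6]
  Insert 8 (step 7): P = [1, 4, 8] / [2, 9] / [5] / [6];  Q = [1, 2, 3] / [4, 7] / [5] / [6]
  Insert 3 (step 8): P = [1, 3, 8] / [2, 4] / [5, 9] / [6];  Q = [1, 2, 3] / [4, 7] / [5, 8] / [6]
  Insert 7 (step 9): P = [1, 3, 7] / [2, 4, 8] / [5, 9] / [6];  Q = [1, 2, 3] / [4, 7, 9] / [5, 8] / [6]
Final shape: (3, 3, 2, 1).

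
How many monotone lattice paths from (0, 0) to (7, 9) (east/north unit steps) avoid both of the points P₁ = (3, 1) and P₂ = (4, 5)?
Number of paths = 5750

Inclusion–exclusion. Total paths: C(16, 7) = 11440. Through P₁: C(4, 3)·C(12, 4) = 1980. Through P₂: C(9, 4)·C(7, 3) = 4410. Since P₁ is strictly southwest of P₂, a monotone path through both must visit P₁ then P₂; paths through both = C(4, 3)·C(5, 1)·C(7, 3) = 700. Avoid both = 11440 − 1980 − 4410 + 700 = 5750.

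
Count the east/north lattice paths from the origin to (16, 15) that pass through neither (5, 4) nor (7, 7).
Number of paths = 158854443

Inclusion–exclusion. Total paths: C(31, 16) = 300540195. Through P₁: C(9, 5)·C(22, 11) = 88884432. Through P₂: C(14, 7)·C(17, 9) = 83431920. Since P₁ is strictly southwest of P₂, a monotone path through both must visit P₁ then P₂; paths through both = C(9, 5)·C(5, 2)·C(17, 9) = 30630600. Avoid both = 300540195 − 88884432 − 83431920 + 30630600 = 158854443.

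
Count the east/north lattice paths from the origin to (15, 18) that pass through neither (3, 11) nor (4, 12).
Number of paths = 1005302496

Inclusion–exclusion. Total paths: C(33, 15) = 1037158320. Through P₁: C(14, 3)·C(19, 12) = 18341232. Through P₂: C(16, 4)·C(17, 11) = 22524320. Since P₁ is strictly southwest of P₂, a monotone path through both must visit P₁ then P₂; paths through both = C(14, 3)·C(2, 1)·C(17, 11) = 9009728. Avoid both = 1037158320 − 18341232 − 22524320 + 9009728 = 1005302496.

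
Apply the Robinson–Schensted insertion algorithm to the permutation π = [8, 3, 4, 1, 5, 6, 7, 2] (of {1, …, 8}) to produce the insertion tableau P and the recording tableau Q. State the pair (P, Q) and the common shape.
P = [1, 2, 5, 6, 7] / [3, 4] / [8];  Q = [1, 3, 5, 6, 7] / [2, 8] / [4];  common shape = (5, 2, 1)

Row-insert the values π_1, π_2, … into P one at a time, bumping the leftmost entry strictly greater than the inserted value down to the next row. The recording tableau Q records, in position (i, j), the step at which that cell was added to P.
  Insert 8 (step 1): P = [8];  Q = [1]
  Insert 3 (step 2): P = [3] / [8];  Q = [1] / [2]
  Insert 4 (step 3): P = [3, 4] / [8];  Q = [1, 3] / [2]
  Insert 1 (step 4): P = [1, 4] / [3] / [8];  Q = [1, 3] / [2] / [4]
  Insert 5 (step 5): P = [1, 4, 5] / [3] / [8];  Q = [1, 3, 5] / [2] / [4]
  Insert 6 (step 6): P = [1, 4, 5, 6] / [3] / [8];  Q = [1, 3, 5, 6] / [2] / [4]
  Insert 7 (step 7): P = [1, 4, 5, 6, 7] / [3] / [8];  Q = [1, 3, 5, 6, 7] / [2] / [4]
  Insert 2 (step 8): P = [1, 2, 5, 6, 7] / [3, 4] / [8];  Q = [1, 3, 5, 6, 7] / [2, 8] / [4]
Final shape: (5, 2, 1).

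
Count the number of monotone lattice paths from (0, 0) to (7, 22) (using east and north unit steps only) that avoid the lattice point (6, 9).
Number of paths = 1490710

Total paths from (0, 0) to (7, 22): C(29, 7) = 1560780. Paths through (6, 9): (paths (0, 0) → (6, 9)) × (paths (6, 9) → (7, 22)) = C(15, 6) · C(14, 1) = 5005 · 14 = 70070. Avoidance count = 1560780 − 70070 = 1490710.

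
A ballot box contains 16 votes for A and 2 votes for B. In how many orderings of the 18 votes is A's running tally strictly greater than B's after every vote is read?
Strict-lead orderings = 119

Total orderings of the 18 votes with 16 for A: C(18, 16) = 153. By the Bertrand ballot formula (Cycle Lemma / reflection principle), the number of orderings in which A is strictly ahead of B throughout is (p − q)/(p + q) · C(p + q, p) = (16 − 2)/(16 + 2) · 153 = 119.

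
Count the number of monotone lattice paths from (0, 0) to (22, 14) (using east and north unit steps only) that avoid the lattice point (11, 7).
Number of paths = 2783530224

Total paths from (0, 0) to (22, 14): C(36, 22) = 3796297200. Paths through (11, 7): (paths (0, 0) → (11, 7)) × (paths (11, 7) → (22, 14)) = C(18, 11) · C(18, 11) = 31824 · 31824 = 1012766976. Avoidance count = 3796297200 − 1012766976 = 2783530224.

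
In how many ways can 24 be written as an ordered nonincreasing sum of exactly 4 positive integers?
p(24, 4 parts) = 108

Partitions of n into exactly k parts are in bijection with partitions of n − k into at most k parts (subtract 1 from each part). So p(24, exactly 4) = p(20, parts ≤ 4). Computing via the recurrence p(m, j) = p(m, j−1) + p(m−j, j) gives 108.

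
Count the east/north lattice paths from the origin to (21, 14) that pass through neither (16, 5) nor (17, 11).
Number of paths = 1532609907

Inclusion–exclusion. Total paths: C(35, 21) = 2319959400. Through P₁: C(21, 16)·C(14, 5) = 40738698. Through P₂: C(28, 17)·C(7, 4) = 751596300. Since P₁ is strictly southwest of P₂, a monotone path through both must visit P₁ then P₂; paths through both = C(21, 16)·C(7, 1)·C(7, 4) = 4985505. Avoid both = 2319959400 − 40738698 − 751596300 + 4985505 = 1532609907.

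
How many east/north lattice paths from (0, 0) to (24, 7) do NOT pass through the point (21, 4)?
Number of paths = 2376575

Total paths from (0, 0) to (24, 7): C(31, 24) = 2629575. Paths through (21, 4): (paths (0, 0) → (21, 4)) × (paths (21, 4) → (24, 7)) = C(25, 21) · C(6, 3) = 12650 · 20 = 253000. Avoidance count = 2629575 − 253000 = 2376575.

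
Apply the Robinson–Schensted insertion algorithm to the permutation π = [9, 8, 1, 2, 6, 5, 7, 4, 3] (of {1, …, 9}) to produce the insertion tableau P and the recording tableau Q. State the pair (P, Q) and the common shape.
P = [1, 2, 3, 7] / [4] / [5] / [6] / [8] / [9];  Q = [1, 4, 5, 7] / [2] / [3] / [6] / [8] / [9];  common shape = (4, 1, 1, 1, 1, 1)

Row-insert the values π_1, π_2, … into P one at a time, bumping the leftmost entry strictly greater than the inserted value down to the next row. The recording tableau Q records, in position (i, j), the step at which that cell was added to P.
  Insert 9 (step 1): P = [9];  Q = [1]
  Insert 8 (step 2): P = [8] / [9];  Q = [1] / [2]
  Insert 1 (step 3): P = [1] / [8] / [9];  Q = [1] / [2] / [3]
  Insert 2 (step 4): P = [1, 2] / [8] / [9];  Q = [1, 4] / [2] / [3]
  Insert 6 (step 5): P = [1, 2, 6] / [8] / [9];  Q = [1, 4, 5] / [2] / [3]
  Insert 5 (step 6): P = [1, 2, 5] / [6] / [8] / [9];  Q = [1, 4, 5] / [2] / [3] / [6]
  Insert 7 (step 7): P = [1, 2, 5, 7] / [6] / [8] / [9];  Q = [1, 4, 5, 7] / [2] / [3] / [6]
  Insert 4 (step 8): P = [1, 2, 4, 7] / [5] / [6] / [8] / [9];  Q = [1, 4, 5, 7] / [2] / [3] / [6] / [8]
  Insert 3 (step 9): P = [1, 2, 3, 7] / [4] / [5] / [6] / [8] / [9];  Q = [1, 4, 5, 7] / [2] / [3] / [6] / [8] / [9]
Final shape: (4, 1, 1, 1, 1, 1).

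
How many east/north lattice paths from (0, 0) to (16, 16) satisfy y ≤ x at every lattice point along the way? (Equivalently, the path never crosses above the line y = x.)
Number of paths = 35357670

By the reflection principle (André's argument), the number of monotone paths to (16, 16) with n ≤ m that never go above y = x is C(32, 16) − C(32, 17) = 601080390 − 565722720 = 35357670.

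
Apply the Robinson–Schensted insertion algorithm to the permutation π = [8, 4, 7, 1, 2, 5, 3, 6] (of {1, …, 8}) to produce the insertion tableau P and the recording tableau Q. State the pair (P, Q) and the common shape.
P = [1, 2, 3, 6] / [4, 5] / [7] / [8];  Q = [1, 3, 6, 8] / [2, 5] / [4] / [7];  common shape = (4, 2, 1, 1)

Row-insert the values π_1, π_2, … into P one at a time, bumping the leftmost entry strictly greater than the inserted value down to the next row. The recording tableau Q records, in position (i, j), the step at which that cell was added to P.
  Insert 8 (step 1): P = [8];  Q = [1]
  Insert 4 (step 2): P = [4] / [8];  Q = [1] / [2]
  Insert 7 (step 3): P = [4, 7] / [8];  Q = [1, 3] / [2]
  Insert 1 (step 4): P = [1, 7] / [4] / [8];  Q = [1, 3] / [2] / [4]
  Insert 2 (step 5): P = [1, 2] / [4, 7] / [8];  Q = [1, 3] / [2, 5] / [4]
  Insert 5 (step 6): P = [1, 2, 5] / [4, 7] / [8];  Q = [1, 3, 6] / [2, 5] / [4]
  Insert 3 (step 7): P = [1, 2, 3] / [4, 5] / [7] / [8];  Q = [1, 3, 6] / [2, 5] / [4] / [7]
  Insert 6 (step 8): P = [1, 2, 3, 6] / [4, 5] / [7] / [8];  Q = [1, 3, 6, 8] / [2, 5] / [4] / [7]
Final shape: (4, 2, 1, 1).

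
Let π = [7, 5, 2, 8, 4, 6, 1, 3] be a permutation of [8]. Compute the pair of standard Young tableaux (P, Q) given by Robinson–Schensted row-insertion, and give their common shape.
P = [1, 3, 6] / [2, 4] / [5, 8] / [7];  Q = [1, 4, 6] / [2, 5] / [3, 8] / [7];  common shape = (3, 2, 2, 1)

Row-insert the values π_1, π_2, … into P one at a time, bumping the leftmost entry strictly greater than the inserted value down to the next row. The recording tableau Q records, in position (i, j), the step at which that cell was added to P.
  Insert 7 (step 1): P = [7];  Q = [1]
  Insert 5 (step 2): P = [5] / [7];  Q = [1] / [2]
  Insert 2 (step 3): P = [2] / [5] / [7];  Q = [1] / [2] / [3]
  Insert 8 (step 4): P = [2, 8] / [5] / [7];  Q = [1, 4] / [2] / [3]
  Insert 4 (step 5): P = [2, 4] / [5, 8] / [7];  Q = [1, 4] / [2, 5] / [3]
  Insert 6 (step 6): P = [2, 4, 6] / [5, 8] / [7];  Q = [1, 4, 6] / [2, 5] / [3]
  Insert 1 (step 7): P = [1, 4, 6] / [2, 8] / [5] / [7];  Q = [1, 4, 6] / [2, 5] / [3] / [7]
  Insert 3 (step 8): P = [1, 3, 6] / [2, 4] / [5, 8] / [7];  Q = [1, 4, 6] / [2, 5] / [3, 8] / [7]
Final shape: (3, 2, 2, 1).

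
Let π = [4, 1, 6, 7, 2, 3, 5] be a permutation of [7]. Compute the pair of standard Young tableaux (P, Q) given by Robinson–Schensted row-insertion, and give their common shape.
P = [1, 2, 3, 5] / [4, 6, 7];  Q = [1, 3, 4, 7] / [2, 5, 6];  common shape = (4, 3)

Row-insert the values π_1, π_2, … into P one at a time, bumping the leftmost entry strictly greater than the inserted value down to the next row. The recording tableau Q records, in position (i, j), the step at which that cell was added to P.
  Insert 4 (step 1): P = [4];  Q = [1]
  Insert 1 (step 2): P = [1] / [4];  Q = [1] / [2]
  Insert 6 (step 3): P = [1, 6] / [4];  Q = [1, 3] / [2]
  Insert 7 (step 4): P = [1, 6, 7] / [4];  Q = [1, 3, 4] / [2]
  Insert 2 (step 5): P = [1, 2, 7] / [4, 6];  Q = [1, 3, 4] / [2, 5]
  Insert 3 (step 6): P = [1, 2, 3] / [4, 6, 7];  Q = [1, 3, 4] / [2, 5, 6]
  Insert 5 (step 7): P = [1, 2, 3, 5] / [4, 6, 7];  Q = [1, 3, 4, 7] / [2, 5, 6]
Final shape: (4, 3).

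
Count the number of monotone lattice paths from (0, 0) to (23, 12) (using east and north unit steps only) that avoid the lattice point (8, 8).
Number of paths = 784567680

Total paths from (0, 0) to (23, 12): C(35, 23) = 834451800. Paths through (8, 8): (paths (0, 0) → (8, 8)) × (paths (8, 8) → (23, 12)) = C(16, 8) · C(19, 15) = 12870 · 3876 = 49884120. Avoidance count = 834451800 − 49884120 = 784567680.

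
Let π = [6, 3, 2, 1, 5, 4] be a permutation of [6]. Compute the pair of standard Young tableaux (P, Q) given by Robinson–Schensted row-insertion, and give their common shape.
P = [1, 4] / [2, 5] / [3] / [6];  Q = [1, 5] / [2, 6] / [3] / [4];  common shape = (2, 2, 1, 1)

Row-insert the values π_1, π_2, … into P one at a time, bumping the leftmost entry strictly greater than the inserted value down to the next row. The recording tableau Q records, in position (i, j), the step at which that cell was added to P.
  Insert 6 (step 1): P = [6];  Q = [1]
  Insert 3 (step 2): P = [3] / [6];  Q = [1] / [2]
  Insert 2 (step 3): P = [2] / [3] / [6];  Q = [1] / [2] / [3]
  Insert 1 (step 4): P = [1] / [2] / [3] / [6];  Q = [1] / [2] / [3] / [4]
  Insert 5 (step 5): P = [1, 5] / [2] / [3] / [6];  Q = [1, 5] / [2] / [3] / [4]
  Insert 4 (step 6): P = [1, 4] / [2, 5] / [3] / [6];  Q = [1, 5] / [2, 6] / [3] / [4]
Final shape: (2, 2, 1, 1).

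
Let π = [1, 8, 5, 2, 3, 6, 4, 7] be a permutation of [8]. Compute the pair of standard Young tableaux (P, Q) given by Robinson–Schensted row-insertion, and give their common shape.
P = [1, 2, 3, 4, 7] / [5, 6] / [8];  Q = [1, 2, 5, 6, 8] / [3, 7] / [4];  common shape = (5, 2, 1)

Row-insert the values π_1, π_2, … into P one at a time, bumping the leftmost entry strictly greater than the inserted value down to the next row. The recording tableau Q records, in position (i, j), the step at which that cell was added to P.
  Insert 1 (step 1): P = [1];  Q = [1]
  Insert 8 (step 2): P = [1, 8];  Q = [1, 2]
  Insert 5 (step 3): P = [1, 5] / [8];  Q = [1, 2] / [3]
  Insert 2 (step 4): P = [1, 2] / [5] / [8];  Q = [1, 2] / [3] / [4]
  Insert 3 (step 5): P = [1, 2, 3] / [5] / [8];  Q = [1, 2, 5] / [3] / [4]
  Insert 6 (step 6): P = [1, 2, 3, 6] / [5] / [8];  Q = [1, 2, 5, 6] / [3] / [4]
  Insert 4 (step 7): P = [1, 2, 3, 4] / [5, 6] / [8];  Q = [1, 2, 5, 6] / [3, 7] / [4]
  Insert 7 (step 8): P = [1, 2, 3, 4, 7] / [5, 6] / [8];  Q = [1, 2, 5, 6, 8] / [3, 7] / [4]
Final shape: (5, 2, 1).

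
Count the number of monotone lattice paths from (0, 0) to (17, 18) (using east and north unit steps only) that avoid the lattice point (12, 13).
Number of paths = 3227092050

Total paths from (0, 0) to (17, 18): C(35, 17) = 4537567650. Paths through (12, 13): (paths (0, 0) → (12, 13)) × (paths (12, 13) → (17, 18)) = C(25, 12) · C(10, 5) = 5200300 · 252 = 1310475600. Avoidance count = 4537567650 − 1310475600 = 3227092050.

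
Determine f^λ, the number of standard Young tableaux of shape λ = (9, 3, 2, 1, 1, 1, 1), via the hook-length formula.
# SYT of shape (9, 3, 2, 1, 1, 1, 1) = 2144142

Hook-length formula: f^λ = n! / Π hook(c), product over all cells c of the Young diagram. For λ = (9, 3, 2, 1, 1, 1, 1), n = 18 boxes. Hook lengths by row (left-to-right, top-to-bottom): [15, 10, 8, 6, 5, 4, 3, 2, 1]; [8, 3, 1]; [6, 1]; [4]; [3]; [2]; [1]. Product of hooks = 2985984000. So f^λ = 18! / 2985984000 = 6402373705728000 / 2985984000 = 2144142.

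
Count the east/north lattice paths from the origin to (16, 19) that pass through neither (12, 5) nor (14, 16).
Number of paths = 2591593560

Inclusion–exclusion. Total paths: C(35, 16) = 4059928950. Through P₁: C(17, 12)·C(18, 4) = 18935280. Through P₂: C(30, 14)·C(5, 2) = 1454226750. Since P₁ is strictly southwest of P₂, a monotone path through both must visit P₁ then P₂; paths through both = C(17, 12)·C(13, 2)·C(5, 2) = 4826640. Avoid both = 4059928950 − 18935280 − 1454226750 + 4826640 = 2591593560.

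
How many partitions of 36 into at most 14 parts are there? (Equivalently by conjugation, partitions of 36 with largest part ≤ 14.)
p(36, parts ≤ 14) = 14499

Use the recurrence p(n, m) = p(n, m−1) + p(n−m, m): either the largest part is < m (count p(n, m−1)) or the largest part is exactly m (remove one copy of m, count p(n−m, m)). With p(0, ·) = 1 this gives p(36, parts ≤ 14) = 14499. (By conjugating Young diagrams, this also counts partitions of 36 into at most 14 parts.)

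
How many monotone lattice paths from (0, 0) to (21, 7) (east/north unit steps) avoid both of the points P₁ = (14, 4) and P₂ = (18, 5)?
Number of paths = 633350

Inclusion–exclusion. Total paths: C(28, 21) = 1184040. Through P₁: C(18, 14)·C(10, 7) = 367200. Through P₂: C(23, 18)·C(5, 3) = 336490. Since P₁ is strictly southwest of P₂, a monotone path through both must visit P₁ then P₂; paths through both = C(18, 14)·C(5, 4)·C(5, 3) = 153000. Avoid both = 1184040 − 367200 − 336490 + 153000 = 633350.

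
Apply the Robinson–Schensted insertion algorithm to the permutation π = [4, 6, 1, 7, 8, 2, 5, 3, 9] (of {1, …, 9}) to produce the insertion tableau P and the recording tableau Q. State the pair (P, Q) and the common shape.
P = [1, 2, 3, 8, 9] / [4, 5, 7] / [6];  Q = [1, 2, 4, 5, 9] / [3, 6, 7] / [8];  common shape = (5, 3, 1)

Row-insert the values π_1, π_2, … into P one at a time, bumping the leftmost entry strictly greater than the inserted value down to the next row. The recording tableau Q records, in position (i, j), the step at which that cell was added to P.
  Insert 4 (step 1): P = [4];  Q = [1]
  Insert 6 (step 2): P = [4, 6];  Q = [1, 2]
  Insert 1 (step 3): P = [1, 6] / [4];  Q = [1, 2] / [3]
  Insert 7 (step 4): P = [1, 6, 7] / [4];  Q = [1, 2, 4] / [3]
  Insert 8 (step 5): P = [1, 6, 7, 8] / [4];  Q = [1, 2, 4, 5] / [3]
  Insert 2 (step 6): P = [1, 2, 7, 8] / [4, 6];  Q = [1, 2, 4, 5] / [3, 6]
  Insert 5 (step 7): P = [1, 2, 5, 8] / [4, 6, 7];  Q = [1, 2, 4, 5] / [3, 6, 7]
  Insert 3 (step 8): P = [1, 2, 3, 8] / [4, 5, 7] / [6];  Q = [1, 2, 4, 5] / [3, 6, 7] / [8]
  Insert 9 (step 9): P = [1, 2, 3, 8, 9] / [4, 5, 7] / [6];  Q = [1, 2, 4, 5, 9] / [3, 6, 7] / [8]
Final shape: (5, 3, 1).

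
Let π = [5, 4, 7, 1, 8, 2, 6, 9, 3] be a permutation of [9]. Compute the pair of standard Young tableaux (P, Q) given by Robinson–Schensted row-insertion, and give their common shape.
P = [1, 2, 3, 9] / [4, 6, 8] / [5, 7];  Q = [1, 3, 5, 8] / [2, 6, 7] / [4, 9];  common shape = (4, 3, 2)

Row-insert the values π_1, π_2, … into P one at a time, bumping the leftmost entry strictly greater than the inserted value down to the next row. The recording tableau Q records, in position (i, j), the step at which that cell was added to P.
  Insert 5 (step 1): P = [5];  Q = [1]
  Insert 4 (step 2): P = [4] / [5];  Q = [1] / [2]
  Insert 7 (step 3): P = [4, 7] / [5];  Q = [1, 3] / [2]
  Insert 1 (step 4): P = [1, 7] / [4] / [5];  Q = [1, 3] / [2] / [4]
  Insert 8 (step 5): P = [1, 7, 8] / [4] / [5];  Q = [1, 3, 5] / [2] / [4]
  Insert 2 (step 6): P = [1, 2, 8] / [4, 7] / [5];  Q = [1, 3, 5] / [2, 6] / [4]
  Insert 6 (step 7): P = [1, 2, 6] / [4, 7, 8] / [5];  Q = [1, 3, 5] / [2, 6, 7] / [4]
  Insert 9 (step 8): P = [1, 2, 6, 9] / [4, 7, 8] / [5];  Q = [1, 3, 5, 8] / [2, 6, 7] / [4]
  Insert 3 (step 9): P = [1, 2, 3, 9] / [4, 6, 8] / [5, 7];  Q = [1, 3, 5, 8] / [2, 6, 7] / [4, 9]
Final shape: (4, 3, 2).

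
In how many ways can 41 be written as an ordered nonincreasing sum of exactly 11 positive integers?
p(41, 11 parts) = 4035

Partitions of n into exactly k parts are in bijection with partitions of n − k into at most k parts (subtract 1 from each part). So p(41, exactly 11) = p(30, parts ≤ 11). Computing via the recurrence p(m, j) = p(m, j−1) + p(m−j, j) gives 4035.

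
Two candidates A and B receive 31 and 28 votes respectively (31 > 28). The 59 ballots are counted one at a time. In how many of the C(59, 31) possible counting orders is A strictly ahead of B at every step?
Strict-lead orderings = 2812744285440936

Total orderings of the 59 votes with 31 for A: C(59, 31) = 55317304280338408. By the Bertrand ballot formula (Cycle Lemma / reflection principle), the number of orderings in which A is strictly ahead of B throughout is (p − q)/(p + q) · C(p + q, p) = (31 − 28)/(31 + 28) · 55317304280338408 = 2812744285440936.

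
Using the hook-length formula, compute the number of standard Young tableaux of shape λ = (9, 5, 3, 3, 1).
# SYT of shape (9, 5, 3, 3, 1) = 307676880

Hook-length formula: f^λ = n! / Π hook(c), product over all cells c of the Young diagram. For λ = (9, 5, 3, 3, 1), n = 21 boxes. Hook lengths by row (left-to-right, top-to-bottom): [13, 11, 10, 7, 6, 4, 3, 2, 1]; [8, 6, 5, 2, 1]; [5, 3, 2]; [4, 2, 1]; [1]. Product of hooks = 166053888000. So f^λ = 21! / 166053888000 = 51090942171709440000 / 166053888000 = 307676880.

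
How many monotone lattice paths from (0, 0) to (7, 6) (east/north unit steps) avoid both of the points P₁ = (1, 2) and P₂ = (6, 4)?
Number of paths = 645

Inclusion–exclusion. Total paths: C(13, 7) = 1716. Through P₁: C(3, 1)·C(10, 6) = 630. Through P₂: C(10, 6)·C(3, 1) = 630. Since P₁ is strictly southwest of P₂, a monotone path through both must visit P₁ then P₂; paths through both = C(3, 1)·C(7, 5)·C(3, 1) = 189. Avoid both = 1716 − 630 − 630 + 189 = 645.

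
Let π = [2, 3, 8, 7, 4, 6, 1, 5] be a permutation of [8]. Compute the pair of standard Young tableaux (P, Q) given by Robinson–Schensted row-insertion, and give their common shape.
P = [1, 3, 4, 5] / [2, 6] / [7] / [8];  Q = [1, 2, 3, 6] / [4, 8] / [5] / [7];  common shape = (4, 2, 1, 1)

Row-insert the values π_1, π_2, … into P one at a time, bumping the leftmost entry strictly greater than the inserted value down to the next row. The recording tableau Q records, in position (i, j), the step at which that cell was added to P.
  Insert 2 (step 1): P = [2];  Q = [1]
  Insert 3 (step 2): P = [2, 3];  Q = [1, 2]
  Insert 8 (step 3): P = [2, 3, 8];  Q = [1, 2, 3]
  Insert 7 (step 4): P = [2, 3, 7] / [8];  Q = [1, 2, 3] / [4]
  Insert 4 (step 5): P = [2, 3, 4] / [7] / [8];  Q = [1, 2, 3] / [4] / [5]
  Insert 6 (step 6): P = [2, 3, 4, 6] / [7] / [8];  Q = [1, 2, 3, 6] / [4] / [5]
  Insert 1 (step 7): P = [1, 3, 4, 6] / [2] / [7] / [8];  Q = [1, 2, 3, 6] / [4] / [5] / [7]
  Insert 5 (step 8): P = [1, 3, 4, 5] / [2, 6] / [7] / [8];  Q = [1, 2, 3, 6] / [4, 8] / [5] / [7]
Final shape: (4, 2, 1, 1).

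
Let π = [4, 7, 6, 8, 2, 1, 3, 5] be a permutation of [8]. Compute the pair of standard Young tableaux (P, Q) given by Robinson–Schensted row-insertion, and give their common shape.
P = [1, 3, 5] / [2, 6, 8] / [4] / [7];  Q = [1, 2, 4] / [3, 7, 8] / [5] / [6];  common shape = (3, 3, 1, 1)

Row-insert the values π_1, π_2, … into P one at a time, bumping the leftmost entry strictly greater than the inserted value down to the next row. The recording tableau Q records, in position (i, j), the step at which that cell was added to P.
  Insert 4 (step 1): P = [4];  Q = [1]
  Insert 7 (step 2): P = [4, 7];  Q = [1, 2]
  Insert 6 (step 3): P = [4, 6] / [7];  Q = [1, 2] / [3]
  Insert 8 (step 4): P = [4, 6, 8] / [7];  Q = [1, 2, 4] / [3]
  Insert 2 (step 5): P = [2, 6, 8] / [4] / [7];  Q = [1, 2, 4] / [3] / [5]
  Insert 1 (step 6): P = [1, 6, 8] / [2] / [4] / [7];  Q = [1, 2, 4] / [3] / [5] / [6]
  Insert 3 (step 7): P = [1, 3, 8] / [2, 6] / [4] / [7];  Q = [1, 2, 4] / [3, 7] / [5] / [6]
  Insert 5 (step 8): P = [1, 3, 5] / [2, 6, 8] / [4] / [7];  Q = [1, 2, 4] / [3, 7, 8] / [5] / [6]
Final shape: (3, 3, 1, 1).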